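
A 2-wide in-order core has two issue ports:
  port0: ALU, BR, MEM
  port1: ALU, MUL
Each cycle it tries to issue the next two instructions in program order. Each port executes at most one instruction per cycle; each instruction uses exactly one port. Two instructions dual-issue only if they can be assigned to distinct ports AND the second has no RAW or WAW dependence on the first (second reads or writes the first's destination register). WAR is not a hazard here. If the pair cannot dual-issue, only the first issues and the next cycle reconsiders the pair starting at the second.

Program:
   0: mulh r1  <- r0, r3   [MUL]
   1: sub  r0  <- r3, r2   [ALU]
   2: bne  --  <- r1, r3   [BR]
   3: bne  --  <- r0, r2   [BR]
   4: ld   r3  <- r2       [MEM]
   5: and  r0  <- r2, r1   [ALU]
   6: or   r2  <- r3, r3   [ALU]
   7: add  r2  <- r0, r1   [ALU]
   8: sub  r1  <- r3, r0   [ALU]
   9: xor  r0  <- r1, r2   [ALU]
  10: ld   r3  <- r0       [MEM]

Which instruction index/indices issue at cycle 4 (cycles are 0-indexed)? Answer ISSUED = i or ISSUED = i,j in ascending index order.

ISSUED = 6

0. mulh;sub @i0/i1  | pair
1. bne @i2  | no-port BR/BR
2. bne @i3  | no-port BR/MEM
3. ld;and @i4/i5  | pair
4. or @i6  | WAW r2
5. add;sub @i7/i8  | pair
6. xor @i9  | RAW r0
7. ld @i10  | tail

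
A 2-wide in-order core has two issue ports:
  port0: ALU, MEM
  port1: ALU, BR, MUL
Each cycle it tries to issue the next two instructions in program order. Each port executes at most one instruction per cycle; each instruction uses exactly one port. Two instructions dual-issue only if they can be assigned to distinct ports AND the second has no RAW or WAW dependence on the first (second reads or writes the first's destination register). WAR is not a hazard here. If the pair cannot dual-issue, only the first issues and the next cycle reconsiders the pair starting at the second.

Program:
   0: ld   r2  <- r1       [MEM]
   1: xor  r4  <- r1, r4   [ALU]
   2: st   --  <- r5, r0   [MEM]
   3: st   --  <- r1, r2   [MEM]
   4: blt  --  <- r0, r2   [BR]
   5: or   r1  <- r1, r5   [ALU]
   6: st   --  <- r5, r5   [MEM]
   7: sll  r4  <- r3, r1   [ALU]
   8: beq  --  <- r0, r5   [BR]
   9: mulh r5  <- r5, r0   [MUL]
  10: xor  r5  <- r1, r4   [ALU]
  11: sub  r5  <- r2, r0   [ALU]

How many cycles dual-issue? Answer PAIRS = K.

PAIRS = 4

  cy0 -> i0&i1 (ld/xor) dual
  cy1 -> i2 (st) no-port MEM/MEM
  cy2 -> i3&i4 (st/blt) dual
  cy3 -> i5&i6 (or/st) dual
  cy4 -> i7&i8 (sll/beq) dual
  cy5 -> i9 (mulh) WAW r5
  cy6 -> i10 (xor) WAW r5
  cy7 -> i11 (sub) tail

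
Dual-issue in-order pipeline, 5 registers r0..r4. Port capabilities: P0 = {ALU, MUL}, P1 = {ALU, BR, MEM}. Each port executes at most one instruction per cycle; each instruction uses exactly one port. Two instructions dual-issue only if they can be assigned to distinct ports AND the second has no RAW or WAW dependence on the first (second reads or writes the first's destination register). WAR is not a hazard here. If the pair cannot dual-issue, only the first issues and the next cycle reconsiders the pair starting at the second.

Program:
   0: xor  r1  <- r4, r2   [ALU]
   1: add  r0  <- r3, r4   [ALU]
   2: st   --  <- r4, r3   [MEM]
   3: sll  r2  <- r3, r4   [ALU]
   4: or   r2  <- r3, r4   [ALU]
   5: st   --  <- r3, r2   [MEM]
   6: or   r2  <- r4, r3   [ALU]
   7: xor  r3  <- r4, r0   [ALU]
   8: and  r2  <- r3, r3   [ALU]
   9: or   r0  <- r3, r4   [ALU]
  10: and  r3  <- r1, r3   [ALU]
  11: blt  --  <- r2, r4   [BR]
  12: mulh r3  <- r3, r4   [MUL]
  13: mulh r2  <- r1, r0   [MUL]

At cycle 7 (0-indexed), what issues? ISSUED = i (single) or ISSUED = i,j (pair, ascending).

t=0 i0&i1:xor.ALU/add.ALU ; 2-wide
t=1 i2&i3:st.MEM/sll.ALU ; 2-wide
t=2 i4:or.ALU ; RAW r2
t=3 i5&i6:st.MEM/or.ALU ; 2-wide
t=4 i7:xor.ALU ; RAW r3
t=5 i8&i9:and.ALU/or.ALU ; 2-wide
t=6 i10&i11:and.ALU/blt.BR ; 2-wide
t=7 i12:mulh.MUL ; no-port MUL/MUL
t=8 i13:mulh.MUL ; tail

ISSUED = 12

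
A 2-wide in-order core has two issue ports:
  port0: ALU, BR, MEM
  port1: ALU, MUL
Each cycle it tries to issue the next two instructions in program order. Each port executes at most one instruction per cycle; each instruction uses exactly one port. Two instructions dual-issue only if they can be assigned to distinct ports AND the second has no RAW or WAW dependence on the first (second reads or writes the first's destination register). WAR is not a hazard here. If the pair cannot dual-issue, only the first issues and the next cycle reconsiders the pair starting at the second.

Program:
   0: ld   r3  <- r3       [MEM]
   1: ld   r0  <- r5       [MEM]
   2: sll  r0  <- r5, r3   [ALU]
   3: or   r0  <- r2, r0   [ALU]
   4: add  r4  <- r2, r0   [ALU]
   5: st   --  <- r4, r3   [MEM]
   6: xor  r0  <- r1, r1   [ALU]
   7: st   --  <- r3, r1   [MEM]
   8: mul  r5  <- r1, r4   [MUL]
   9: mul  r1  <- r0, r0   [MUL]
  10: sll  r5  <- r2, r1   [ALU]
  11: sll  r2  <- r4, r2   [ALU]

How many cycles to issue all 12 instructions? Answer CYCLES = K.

CYCLES = 9

t=0 i0:ld.MEM ; no-port MEM/MEM
t=1 i1:ld.MEM ; WAW r0
t=2 i2:sll.ALU ; RAW+WAW r0
t=3 i3:or.ALU ; RAW r0
t=4 i4:add.ALU ; RAW r4
t=5 i5+i6:st.MEM;xor.ALU ; pair
t=6 i7+i8:st.MEM;mul.MUL ; pair
t=7 i9:mul.MUL ; RAW r1
t=8 i10+i11:sll.ALU;sll.ALU ; pair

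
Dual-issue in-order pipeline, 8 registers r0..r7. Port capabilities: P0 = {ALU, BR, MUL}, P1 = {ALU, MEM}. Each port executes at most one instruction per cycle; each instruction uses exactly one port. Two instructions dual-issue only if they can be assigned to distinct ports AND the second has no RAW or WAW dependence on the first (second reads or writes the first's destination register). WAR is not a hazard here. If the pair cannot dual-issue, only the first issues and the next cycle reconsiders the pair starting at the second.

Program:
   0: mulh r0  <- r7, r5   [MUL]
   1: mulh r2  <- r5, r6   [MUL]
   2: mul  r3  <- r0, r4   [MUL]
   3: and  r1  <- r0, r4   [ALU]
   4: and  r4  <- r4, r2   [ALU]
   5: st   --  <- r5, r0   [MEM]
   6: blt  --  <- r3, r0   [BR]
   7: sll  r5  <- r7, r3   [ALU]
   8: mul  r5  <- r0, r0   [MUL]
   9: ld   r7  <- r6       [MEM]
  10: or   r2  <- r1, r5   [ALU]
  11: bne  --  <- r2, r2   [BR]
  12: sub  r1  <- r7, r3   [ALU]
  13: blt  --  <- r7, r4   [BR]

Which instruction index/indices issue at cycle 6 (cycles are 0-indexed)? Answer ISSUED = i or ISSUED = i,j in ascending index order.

ISSUED = 10

0. mulh @i0  | no-port MUL/MUL
1. mulh @i1  | no-port MUL/MUL
2. mul/and @i2/i3  | 2-wide
3. and/st @i4/i5  | 2-wide
4. blt/sll @i6/i7  | 2-wide
5. mul/ld @i8/i9  | 2-wide
6. or @i10  | RAW r2
7. bne/sub @i11/i12  | 2-wide
8. blt @i13  | tail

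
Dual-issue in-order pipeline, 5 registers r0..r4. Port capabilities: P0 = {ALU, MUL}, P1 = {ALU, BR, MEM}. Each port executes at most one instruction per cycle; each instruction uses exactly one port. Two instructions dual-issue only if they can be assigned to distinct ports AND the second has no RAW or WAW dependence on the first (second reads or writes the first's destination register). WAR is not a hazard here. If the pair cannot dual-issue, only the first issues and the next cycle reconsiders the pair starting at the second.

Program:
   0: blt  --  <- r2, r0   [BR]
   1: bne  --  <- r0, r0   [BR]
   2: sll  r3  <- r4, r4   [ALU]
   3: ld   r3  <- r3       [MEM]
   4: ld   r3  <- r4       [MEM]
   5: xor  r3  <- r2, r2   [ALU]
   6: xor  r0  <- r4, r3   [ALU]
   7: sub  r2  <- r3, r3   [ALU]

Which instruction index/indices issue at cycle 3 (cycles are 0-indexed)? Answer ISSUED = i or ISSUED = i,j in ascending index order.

0. blt @i0  | no-port BR/BR
1. bne/sll @i1+i2  | 2-wide
2. ld @i3  | no-port MEM/MEM
3. ld @i4  | WAW r3
4. xor @i5  | RAW r3
5. xor/sub @i6+i7  | 2-wide

ISSUED = 4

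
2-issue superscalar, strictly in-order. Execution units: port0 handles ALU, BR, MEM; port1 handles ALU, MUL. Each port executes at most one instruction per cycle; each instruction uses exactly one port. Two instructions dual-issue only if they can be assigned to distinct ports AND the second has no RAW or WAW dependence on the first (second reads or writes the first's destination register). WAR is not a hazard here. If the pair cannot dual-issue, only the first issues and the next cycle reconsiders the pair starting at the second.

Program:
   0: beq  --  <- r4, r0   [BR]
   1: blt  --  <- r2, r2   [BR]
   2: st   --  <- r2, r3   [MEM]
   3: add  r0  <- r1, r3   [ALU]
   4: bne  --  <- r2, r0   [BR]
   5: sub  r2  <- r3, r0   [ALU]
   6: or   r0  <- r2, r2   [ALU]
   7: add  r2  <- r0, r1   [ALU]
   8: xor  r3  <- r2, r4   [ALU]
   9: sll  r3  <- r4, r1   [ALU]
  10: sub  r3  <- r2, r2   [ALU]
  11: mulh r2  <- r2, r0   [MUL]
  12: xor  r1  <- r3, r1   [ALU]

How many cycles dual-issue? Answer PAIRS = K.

  cy0 -> i0 (beq) no-port BR/BR
  cy1 -> i1 (blt) no-port BR/MEM
  cy2 -> i2+i3 (st add) pair
  cy3 -> i4+i5 (bne sub) pair
  cy4 -> i6 (or) RAW r0
  cy5 -> i7 (add) RAW r2
  cy6 -> i8 (xor) WAW r3
  cy7 -> i9 (sll) WAW r3
  cy8 -> i10+i11 (sub mulh) pair
  cy9 -> i12 (xor) tail

PAIRS = 3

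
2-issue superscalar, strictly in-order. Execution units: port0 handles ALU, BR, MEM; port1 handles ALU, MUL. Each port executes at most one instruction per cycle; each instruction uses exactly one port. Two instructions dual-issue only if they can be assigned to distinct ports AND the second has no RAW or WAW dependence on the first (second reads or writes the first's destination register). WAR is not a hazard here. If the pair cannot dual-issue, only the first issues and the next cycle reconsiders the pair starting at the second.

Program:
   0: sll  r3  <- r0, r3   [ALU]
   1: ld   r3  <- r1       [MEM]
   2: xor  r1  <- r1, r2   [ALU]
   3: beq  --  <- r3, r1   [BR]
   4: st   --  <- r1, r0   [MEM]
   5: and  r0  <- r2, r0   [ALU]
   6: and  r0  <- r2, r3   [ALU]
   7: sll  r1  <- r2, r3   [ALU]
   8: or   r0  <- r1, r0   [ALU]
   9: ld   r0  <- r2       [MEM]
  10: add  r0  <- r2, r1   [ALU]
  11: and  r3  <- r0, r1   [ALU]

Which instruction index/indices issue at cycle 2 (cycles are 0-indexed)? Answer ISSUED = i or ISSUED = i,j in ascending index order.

ISSUED = 3

0. sll @i0  | WAW r3
1. ld xor @i1&i2  | pair
2. beq @i3  | no-port BR/MEM
3. st and @i4&i5  | pair
4. and sll @i6&i7  | pair
5. or @i8  | WAW r0
6. ld @i9  | WAW r0
7. add @i10  | RAW r0
8. and @i11  | tail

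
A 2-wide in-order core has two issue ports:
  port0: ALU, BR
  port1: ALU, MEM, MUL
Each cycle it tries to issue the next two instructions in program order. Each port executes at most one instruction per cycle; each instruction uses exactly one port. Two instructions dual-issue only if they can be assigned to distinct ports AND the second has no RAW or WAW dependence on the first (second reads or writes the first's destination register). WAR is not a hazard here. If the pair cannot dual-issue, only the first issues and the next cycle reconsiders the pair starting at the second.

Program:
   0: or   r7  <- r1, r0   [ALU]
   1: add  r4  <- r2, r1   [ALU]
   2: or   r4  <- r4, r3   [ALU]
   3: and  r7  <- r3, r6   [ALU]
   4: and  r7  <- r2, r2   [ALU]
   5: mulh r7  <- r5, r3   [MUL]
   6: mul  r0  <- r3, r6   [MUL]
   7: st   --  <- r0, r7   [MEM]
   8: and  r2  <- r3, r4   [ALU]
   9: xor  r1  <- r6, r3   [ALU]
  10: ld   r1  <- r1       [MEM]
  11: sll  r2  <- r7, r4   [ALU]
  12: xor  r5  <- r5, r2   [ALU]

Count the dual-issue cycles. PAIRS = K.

PAIRS = 4

0. or add @i0+i1  | 2-wide
1. or and @i2+i3  | 2-wide
2. and @i4  | WAW r7
3. mulh @i5  | no-port MUL/MUL
4. mul @i6  | no-port MUL/MEM
5. st and @i7+i8  | 2-wide
6. xor @i9  | RAW+WAW r1
7. ld sll @i10+i11  | 2-wide
8. xor @i12  | tail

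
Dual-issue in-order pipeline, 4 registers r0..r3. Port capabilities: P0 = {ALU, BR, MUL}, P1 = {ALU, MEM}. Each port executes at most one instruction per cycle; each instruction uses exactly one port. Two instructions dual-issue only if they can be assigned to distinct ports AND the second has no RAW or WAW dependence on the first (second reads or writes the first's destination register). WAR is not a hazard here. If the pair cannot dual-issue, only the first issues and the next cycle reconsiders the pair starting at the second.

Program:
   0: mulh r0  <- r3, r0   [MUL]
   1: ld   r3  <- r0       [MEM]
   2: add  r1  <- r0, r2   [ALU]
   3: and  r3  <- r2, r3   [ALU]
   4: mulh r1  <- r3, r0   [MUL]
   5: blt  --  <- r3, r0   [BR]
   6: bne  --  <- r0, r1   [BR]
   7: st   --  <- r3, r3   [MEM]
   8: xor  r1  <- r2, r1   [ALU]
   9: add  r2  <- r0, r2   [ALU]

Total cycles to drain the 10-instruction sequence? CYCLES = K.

#0 head=0: mulh i0 RAW r0
#1 head=1: ld+add i1+i2 2-wide
#2 head=3: and i3 RAW r3
#3 head=4: mulh i4 no-port MUL/BR
#4 head=5: blt i5 no-port BR/BR
#5 head=6: bne+st i6+i7 2-wide
#6 head=8: xor+add i8+i9 2-wide

CYCLES = 7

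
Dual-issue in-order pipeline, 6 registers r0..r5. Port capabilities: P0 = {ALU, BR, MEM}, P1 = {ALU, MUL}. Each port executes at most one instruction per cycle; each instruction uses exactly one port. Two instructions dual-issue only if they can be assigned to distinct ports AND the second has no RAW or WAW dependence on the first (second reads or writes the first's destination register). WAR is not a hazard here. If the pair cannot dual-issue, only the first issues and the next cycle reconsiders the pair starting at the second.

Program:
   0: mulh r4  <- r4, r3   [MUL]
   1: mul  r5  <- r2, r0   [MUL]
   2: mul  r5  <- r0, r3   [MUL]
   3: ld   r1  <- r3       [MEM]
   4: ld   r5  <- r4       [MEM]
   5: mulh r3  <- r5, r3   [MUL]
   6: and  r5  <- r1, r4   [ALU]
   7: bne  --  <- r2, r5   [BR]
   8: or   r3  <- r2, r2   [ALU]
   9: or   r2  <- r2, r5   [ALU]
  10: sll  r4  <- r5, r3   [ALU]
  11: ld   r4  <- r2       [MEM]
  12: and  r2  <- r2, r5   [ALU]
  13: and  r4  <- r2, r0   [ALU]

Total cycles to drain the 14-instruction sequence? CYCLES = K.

c0: i0 mulh.MUL  no-port MUL/MUL
c1: i1 mul.MUL  no-port MUL/MUL
c2: i2,i3 mul.MUL;ld.MEM  dual
c3: i4 ld.MEM  RAW r5
c4: i5,i6 mulh.MUL;and.ALU  dual
c5: i7,i8 bne.BR;or.ALU  dual
c6: i9,i10 or.ALU;sll.ALU  dual
c7: i11,i12 ld.MEM;and.ALU  dual
c8: i13 and.ALU  tail

CYCLES = 9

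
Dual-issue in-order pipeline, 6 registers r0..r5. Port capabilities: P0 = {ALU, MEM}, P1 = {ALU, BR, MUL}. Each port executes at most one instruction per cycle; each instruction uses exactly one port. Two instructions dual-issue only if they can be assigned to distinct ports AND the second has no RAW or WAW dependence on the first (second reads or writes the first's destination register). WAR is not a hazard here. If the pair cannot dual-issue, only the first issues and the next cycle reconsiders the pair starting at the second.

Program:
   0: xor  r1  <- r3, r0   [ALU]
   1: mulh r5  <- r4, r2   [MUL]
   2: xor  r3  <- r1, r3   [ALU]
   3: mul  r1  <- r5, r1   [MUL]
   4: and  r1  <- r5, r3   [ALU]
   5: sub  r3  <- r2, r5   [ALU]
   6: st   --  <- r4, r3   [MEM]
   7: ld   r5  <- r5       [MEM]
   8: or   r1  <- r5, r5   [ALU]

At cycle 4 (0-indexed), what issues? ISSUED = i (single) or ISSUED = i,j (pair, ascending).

ISSUED = 7

#0 head=0: xor.ALU mulh.MUL i0/i1 pair
#1 head=2: xor.ALU mul.MUL i2/i3 pair
#2 head=4: and.ALU sub.ALU i4/i5 pair
#3 head=6: st.MEM i6 no-port MEM/MEM
#4 head=7: ld.MEM i7 RAW r5
#5 head=8: or.ALU i8 tail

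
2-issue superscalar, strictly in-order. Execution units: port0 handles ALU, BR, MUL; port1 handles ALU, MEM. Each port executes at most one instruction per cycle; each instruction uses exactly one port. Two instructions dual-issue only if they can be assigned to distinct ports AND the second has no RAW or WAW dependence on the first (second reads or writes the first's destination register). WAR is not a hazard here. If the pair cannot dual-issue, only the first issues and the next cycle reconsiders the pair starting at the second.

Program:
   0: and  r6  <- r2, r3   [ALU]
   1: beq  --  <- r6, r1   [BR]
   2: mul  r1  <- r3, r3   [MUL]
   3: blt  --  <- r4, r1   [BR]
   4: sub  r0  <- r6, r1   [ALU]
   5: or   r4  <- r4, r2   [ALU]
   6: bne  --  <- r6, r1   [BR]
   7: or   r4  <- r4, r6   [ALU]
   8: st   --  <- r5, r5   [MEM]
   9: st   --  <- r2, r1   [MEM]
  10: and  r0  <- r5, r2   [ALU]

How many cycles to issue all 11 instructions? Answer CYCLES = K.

CYCLES = 7

0. and.ALU @i0  | RAW r6
1. beq.BR @i1  | no-port BR/MUL
2. mul.MUL @i2  | no-port MUL/BR
3. blt.BR+sub.ALU @i3/i4  | pair
4. or.ALU+bne.BR @i5/i6  | pair
5. or.ALU+st.MEM @i7/i8  | pair
6. st.MEM+and.ALU @i9/i10  | pair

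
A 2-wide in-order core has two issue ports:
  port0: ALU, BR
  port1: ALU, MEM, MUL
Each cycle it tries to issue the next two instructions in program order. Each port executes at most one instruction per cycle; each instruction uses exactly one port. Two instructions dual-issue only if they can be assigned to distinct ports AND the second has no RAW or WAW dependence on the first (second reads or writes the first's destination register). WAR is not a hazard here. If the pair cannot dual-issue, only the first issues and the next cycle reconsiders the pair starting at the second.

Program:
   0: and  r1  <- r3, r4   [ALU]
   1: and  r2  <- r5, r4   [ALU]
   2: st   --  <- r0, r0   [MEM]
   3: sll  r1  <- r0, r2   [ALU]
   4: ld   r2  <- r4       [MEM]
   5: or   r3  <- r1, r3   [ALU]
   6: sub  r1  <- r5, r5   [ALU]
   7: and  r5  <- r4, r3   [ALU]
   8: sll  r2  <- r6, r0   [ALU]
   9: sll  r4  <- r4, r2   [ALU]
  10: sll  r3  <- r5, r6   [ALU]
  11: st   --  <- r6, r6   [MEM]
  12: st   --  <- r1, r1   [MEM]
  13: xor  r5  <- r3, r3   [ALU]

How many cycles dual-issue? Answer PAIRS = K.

PAIRS = 6

[0] i0&i1  and;and  -- 2-wide
[1] i2&i3  st;sll  -- 2-wide
[2] i4&i5  ld;or  -- 2-wide
[3] i6&i7  sub;and  -- 2-wide
[4] i8  sll  -- RAW r2
[5] i9&i10  sll;sll  -- 2-wide
[6] i11  st  -- no-port MEM/MEM
[7] i12&i13  st;xor  -- 2-wide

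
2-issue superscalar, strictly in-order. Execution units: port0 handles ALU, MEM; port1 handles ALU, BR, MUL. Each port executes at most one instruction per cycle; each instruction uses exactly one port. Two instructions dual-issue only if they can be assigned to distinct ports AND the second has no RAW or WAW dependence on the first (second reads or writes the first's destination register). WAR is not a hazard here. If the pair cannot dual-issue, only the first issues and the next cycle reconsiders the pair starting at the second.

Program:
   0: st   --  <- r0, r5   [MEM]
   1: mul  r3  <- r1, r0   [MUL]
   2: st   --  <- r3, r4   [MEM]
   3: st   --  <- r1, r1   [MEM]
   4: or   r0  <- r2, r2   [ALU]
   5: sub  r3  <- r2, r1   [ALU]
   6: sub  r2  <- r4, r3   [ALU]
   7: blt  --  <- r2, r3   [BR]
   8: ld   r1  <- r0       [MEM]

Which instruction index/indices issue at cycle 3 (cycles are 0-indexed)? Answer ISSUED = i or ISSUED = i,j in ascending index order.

ISSUED = 5

[0] i0/i1  st mul  -- dual
[1] i2  st  -- no-port MEM/MEM
[2] i3/i4  st or  -- dual
[3] i5  sub  -- RAW r3
[4] i6  sub  -- RAW r2
[5] i7/i8  blt ld  -- dual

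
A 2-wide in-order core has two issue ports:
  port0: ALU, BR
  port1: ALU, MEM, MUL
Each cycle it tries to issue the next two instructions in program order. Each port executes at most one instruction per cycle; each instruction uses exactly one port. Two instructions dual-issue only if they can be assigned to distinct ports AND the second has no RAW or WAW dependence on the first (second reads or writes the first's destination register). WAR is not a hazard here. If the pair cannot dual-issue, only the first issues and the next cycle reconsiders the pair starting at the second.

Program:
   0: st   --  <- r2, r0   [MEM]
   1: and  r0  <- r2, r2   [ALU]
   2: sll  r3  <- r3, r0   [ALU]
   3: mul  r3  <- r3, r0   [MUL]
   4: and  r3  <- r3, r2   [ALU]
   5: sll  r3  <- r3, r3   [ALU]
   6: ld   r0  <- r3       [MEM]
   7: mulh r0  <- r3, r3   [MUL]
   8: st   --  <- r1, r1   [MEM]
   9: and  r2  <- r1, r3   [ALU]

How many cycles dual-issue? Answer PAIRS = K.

PAIRS = 2

  cy0 -> i0,i1 (st.MEM;and.ALU) pair
  cy1 -> i2 (sll.ALU) RAW+WAW r3
  cy2 -> i3 (mul.MUL) RAW+WAW r3
  cy3 -> i4 (and.ALU) RAW+WAW r3
  cy4 -> i5 (sll.ALU) RAW r3
  cy5 -> i6 (ld.MEM) no-port MEM/MUL
  cy6 -> i7 (mulh.MUL) no-port MUL/MEM
  cy7 -> i8,i9 (st.MEM;and.ALU) pair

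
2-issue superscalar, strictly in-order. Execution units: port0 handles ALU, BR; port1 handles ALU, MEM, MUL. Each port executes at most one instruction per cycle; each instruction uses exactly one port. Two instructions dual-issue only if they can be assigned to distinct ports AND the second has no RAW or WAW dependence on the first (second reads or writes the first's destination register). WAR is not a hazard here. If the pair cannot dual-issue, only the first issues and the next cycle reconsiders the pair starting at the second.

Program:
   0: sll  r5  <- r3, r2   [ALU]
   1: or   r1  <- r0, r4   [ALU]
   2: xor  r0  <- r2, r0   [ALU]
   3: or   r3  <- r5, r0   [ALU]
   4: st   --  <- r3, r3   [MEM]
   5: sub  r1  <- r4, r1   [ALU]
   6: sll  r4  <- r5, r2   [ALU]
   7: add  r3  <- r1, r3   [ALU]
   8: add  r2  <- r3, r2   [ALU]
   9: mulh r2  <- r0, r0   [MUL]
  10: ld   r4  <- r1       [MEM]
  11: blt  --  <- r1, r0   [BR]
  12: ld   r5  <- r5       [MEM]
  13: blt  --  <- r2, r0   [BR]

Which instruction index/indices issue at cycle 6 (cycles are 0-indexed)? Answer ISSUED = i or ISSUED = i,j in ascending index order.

ISSUED = 9

t=0 i0+i1:sll.ALU;or.ALU ; 2-wide
t=1 i2:xor.ALU ; RAW r0
t=2 i3:or.ALU ; RAW r3
t=3 i4+i5:st.MEM;sub.ALU ; 2-wide
t=4 i6+i7:sll.ALU;add.ALU ; 2-wide
t=5 i8:add.ALU ; WAW r2
t=6 i9:mulh.MUL ; no-port MUL/MEM
t=7 i10+i11:ld.MEM;blt.BR ; 2-wide
t=8 i12+i13:ld.MEM;blt.BR ; 2-wide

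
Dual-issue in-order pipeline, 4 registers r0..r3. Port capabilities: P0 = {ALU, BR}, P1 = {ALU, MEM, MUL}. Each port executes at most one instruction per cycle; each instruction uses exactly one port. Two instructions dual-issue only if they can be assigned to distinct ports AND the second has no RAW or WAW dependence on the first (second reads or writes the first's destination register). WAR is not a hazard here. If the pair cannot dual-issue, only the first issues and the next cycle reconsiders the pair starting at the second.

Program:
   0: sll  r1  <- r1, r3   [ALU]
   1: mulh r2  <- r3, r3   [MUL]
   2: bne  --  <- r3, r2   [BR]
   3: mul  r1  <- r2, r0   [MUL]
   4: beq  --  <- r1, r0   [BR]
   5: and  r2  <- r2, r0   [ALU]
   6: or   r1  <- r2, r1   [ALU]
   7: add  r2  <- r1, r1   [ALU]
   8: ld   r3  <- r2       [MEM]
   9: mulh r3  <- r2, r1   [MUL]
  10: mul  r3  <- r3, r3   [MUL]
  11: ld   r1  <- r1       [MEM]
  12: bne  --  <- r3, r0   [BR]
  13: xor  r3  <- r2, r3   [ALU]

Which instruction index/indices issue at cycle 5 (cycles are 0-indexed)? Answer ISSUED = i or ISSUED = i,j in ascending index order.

0. sll.ALU mulh.MUL @i0,i1  | dual
1. bne.BR mul.MUL @i2,i3  | dual
2. beq.BR and.ALU @i4,i5  | dual
3. or.ALU @i6  | RAW r1
4. add.ALU @i7  | RAW r2
5. ld.MEM @i8  | no-port MEM/MUL
6. mulh.MUL @i9  | no-port MUL/MUL
7. mul.MUL @i10  | no-port MUL/MEM
8. ld.MEM bne.BR @i11,i12  | dual
9. xor.ALU @i13  | tail

ISSUED = 8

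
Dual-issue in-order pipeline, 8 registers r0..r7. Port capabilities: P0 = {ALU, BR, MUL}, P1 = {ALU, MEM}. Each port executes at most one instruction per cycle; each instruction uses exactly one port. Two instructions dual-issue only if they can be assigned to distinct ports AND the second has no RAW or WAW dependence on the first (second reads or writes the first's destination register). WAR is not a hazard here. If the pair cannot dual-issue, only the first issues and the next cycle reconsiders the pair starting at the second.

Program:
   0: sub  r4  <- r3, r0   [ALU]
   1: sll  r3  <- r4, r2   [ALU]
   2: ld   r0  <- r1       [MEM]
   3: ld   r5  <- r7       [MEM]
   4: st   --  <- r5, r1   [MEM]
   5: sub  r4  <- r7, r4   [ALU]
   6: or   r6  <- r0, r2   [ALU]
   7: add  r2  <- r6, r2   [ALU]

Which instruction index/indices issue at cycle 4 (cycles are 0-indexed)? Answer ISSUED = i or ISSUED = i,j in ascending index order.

#0 head=0: sub.ALU i0 RAW r4
#1 head=1: sll.ALU+ld.MEM i1+i2 dual
#2 head=3: ld.MEM i3 no-port MEM/MEM
#3 head=4: st.MEM+sub.ALU i4+i5 dual
#4 head=6: or.ALU i6 RAW r6
#5 head=7: add.ALU i7 tail

ISSUED = 6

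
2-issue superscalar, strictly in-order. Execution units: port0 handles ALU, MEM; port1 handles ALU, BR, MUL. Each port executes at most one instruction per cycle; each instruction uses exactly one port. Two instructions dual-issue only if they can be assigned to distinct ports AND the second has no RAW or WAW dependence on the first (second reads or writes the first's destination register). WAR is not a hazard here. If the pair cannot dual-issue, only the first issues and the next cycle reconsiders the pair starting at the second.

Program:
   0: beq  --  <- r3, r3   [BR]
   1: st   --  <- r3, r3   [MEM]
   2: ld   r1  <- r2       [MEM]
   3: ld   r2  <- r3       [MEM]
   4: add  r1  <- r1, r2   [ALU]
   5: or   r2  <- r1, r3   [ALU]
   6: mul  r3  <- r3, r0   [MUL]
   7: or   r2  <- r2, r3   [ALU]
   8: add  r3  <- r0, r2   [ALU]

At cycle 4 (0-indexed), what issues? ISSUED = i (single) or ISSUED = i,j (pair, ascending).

ISSUED = 5,6

t=0 i0&i1:beq/st ; dual
t=1 i2:ld ; no-port MEM/MEM
t=2 i3:ld ; RAW r2
t=3 i4:add ; RAW r1
t=4 i5&i6:or/mul ; dual
t=5 i7:or ; RAW r2
t=6 i8:add ; tail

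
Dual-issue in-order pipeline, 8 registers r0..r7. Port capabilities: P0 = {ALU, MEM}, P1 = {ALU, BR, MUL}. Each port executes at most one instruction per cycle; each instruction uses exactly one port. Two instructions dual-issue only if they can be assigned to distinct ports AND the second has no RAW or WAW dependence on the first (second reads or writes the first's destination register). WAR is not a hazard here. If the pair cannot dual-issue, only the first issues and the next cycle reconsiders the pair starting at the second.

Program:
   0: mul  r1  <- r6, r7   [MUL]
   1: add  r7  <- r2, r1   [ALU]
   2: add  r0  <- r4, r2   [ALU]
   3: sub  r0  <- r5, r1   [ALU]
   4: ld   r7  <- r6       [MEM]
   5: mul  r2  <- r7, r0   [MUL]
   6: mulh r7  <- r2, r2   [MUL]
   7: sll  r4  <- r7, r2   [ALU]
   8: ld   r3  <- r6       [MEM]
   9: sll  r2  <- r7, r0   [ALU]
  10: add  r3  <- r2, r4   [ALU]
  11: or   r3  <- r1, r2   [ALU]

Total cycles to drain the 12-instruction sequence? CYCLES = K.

#0 head=0: mul i0 RAW r1
#1 head=1: add add i1+i2 pair
#2 head=3: sub ld i3+i4 pair
#3 head=5: mul i5 no-port MUL/MUL
#4 head=6: mulh i6 RAW r7
#5 head=7: sll ld i7+i8 pair
#6 head=9: sll i9 RAW r2
#7 head=10: add i10 WAW r3
#8 head=11: or i11 tail

CYCLES = 9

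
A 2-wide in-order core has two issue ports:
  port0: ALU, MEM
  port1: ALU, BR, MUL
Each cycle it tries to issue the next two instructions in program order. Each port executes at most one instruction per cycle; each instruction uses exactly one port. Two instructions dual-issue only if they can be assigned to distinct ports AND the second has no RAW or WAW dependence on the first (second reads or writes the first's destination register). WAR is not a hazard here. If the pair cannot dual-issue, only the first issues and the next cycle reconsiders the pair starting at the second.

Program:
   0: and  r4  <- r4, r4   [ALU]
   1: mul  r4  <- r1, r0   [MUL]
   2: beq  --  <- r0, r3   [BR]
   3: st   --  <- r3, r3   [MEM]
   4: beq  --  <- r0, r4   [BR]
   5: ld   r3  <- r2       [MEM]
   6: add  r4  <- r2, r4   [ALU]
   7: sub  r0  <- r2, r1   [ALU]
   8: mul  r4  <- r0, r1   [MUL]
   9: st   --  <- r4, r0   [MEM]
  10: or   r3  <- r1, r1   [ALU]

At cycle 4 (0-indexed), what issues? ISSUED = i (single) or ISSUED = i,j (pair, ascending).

[0] i0  and.ALU  -- WAW r4
[1] i1  mul.MUL  -- no-port MUL/BR
[2] i2&i3  beq.BR/st.MEM  -- pair
[3] i4&i5  beq.BR/ld.MEM  -- pair
[4] i6&i7  add.ALU/sub.ALU  -- pair
[5] i8  mul.MUL  -- RAW r4
[6] i9&i10  st.MEM/or.ALU  -- pair

ISSUED = 6,7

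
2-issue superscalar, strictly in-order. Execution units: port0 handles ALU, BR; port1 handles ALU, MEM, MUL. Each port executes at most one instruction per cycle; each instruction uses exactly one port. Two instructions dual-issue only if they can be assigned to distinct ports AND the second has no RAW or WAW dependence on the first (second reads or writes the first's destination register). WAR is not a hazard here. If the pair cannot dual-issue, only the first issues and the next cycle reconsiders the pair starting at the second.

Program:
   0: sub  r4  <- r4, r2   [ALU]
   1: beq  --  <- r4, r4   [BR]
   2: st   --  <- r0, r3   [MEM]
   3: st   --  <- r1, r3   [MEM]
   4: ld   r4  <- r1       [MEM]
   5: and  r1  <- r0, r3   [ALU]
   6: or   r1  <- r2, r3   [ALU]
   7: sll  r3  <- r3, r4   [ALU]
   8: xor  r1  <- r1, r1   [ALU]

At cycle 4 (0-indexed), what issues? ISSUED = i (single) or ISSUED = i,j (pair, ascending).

  cy0 -> i0 (sub) RAW r4
  cy1 -> i1,i2 (beq;st) 2-wide
  cy2 -> i3 (st) no-port MEM/MEM
  cy3 -> i4,i5 (ld;and) 2-wide
  cy4 -> i6,i7 (or;sll) 2-wide
  cy5 -> i8 (xor) tail

ISSUED = 6,7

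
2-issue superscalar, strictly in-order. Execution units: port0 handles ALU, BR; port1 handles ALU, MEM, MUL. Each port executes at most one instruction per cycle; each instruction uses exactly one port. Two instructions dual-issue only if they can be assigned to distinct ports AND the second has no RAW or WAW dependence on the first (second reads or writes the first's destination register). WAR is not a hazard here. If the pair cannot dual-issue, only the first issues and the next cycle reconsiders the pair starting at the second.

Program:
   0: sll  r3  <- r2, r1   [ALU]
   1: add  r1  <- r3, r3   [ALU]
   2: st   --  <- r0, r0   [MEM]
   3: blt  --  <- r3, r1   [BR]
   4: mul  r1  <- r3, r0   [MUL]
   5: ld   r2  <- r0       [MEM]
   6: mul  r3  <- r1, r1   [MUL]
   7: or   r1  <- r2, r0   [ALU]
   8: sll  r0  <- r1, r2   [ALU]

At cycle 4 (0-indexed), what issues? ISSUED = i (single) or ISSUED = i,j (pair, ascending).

  cy0 -> i0 (sll.ALU) RAW r3
  cy1 -> i1/i2 (add.ALU+st.MEM) dual
  cy2 -> i3/i4 (blt.BR+mul.MUL) dual
  cy3 -> i5 (ld.MEM) no-port MEM/MUL
  cy4 -> i6/i7 (mul.MUL+or.ALU) dual
  cy5 -> i8 (sll.ALU) tail

ISSUED = 6,7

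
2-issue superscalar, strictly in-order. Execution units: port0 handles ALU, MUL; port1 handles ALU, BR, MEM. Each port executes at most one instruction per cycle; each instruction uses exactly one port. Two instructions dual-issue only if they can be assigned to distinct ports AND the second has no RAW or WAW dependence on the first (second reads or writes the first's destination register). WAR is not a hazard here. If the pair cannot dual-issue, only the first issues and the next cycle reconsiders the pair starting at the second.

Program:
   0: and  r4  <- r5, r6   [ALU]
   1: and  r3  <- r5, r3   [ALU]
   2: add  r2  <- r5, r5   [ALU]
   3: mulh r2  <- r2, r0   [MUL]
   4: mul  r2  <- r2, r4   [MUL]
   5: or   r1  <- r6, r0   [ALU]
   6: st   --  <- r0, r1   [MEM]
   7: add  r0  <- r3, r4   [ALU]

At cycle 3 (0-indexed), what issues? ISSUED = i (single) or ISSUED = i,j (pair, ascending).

ISSUED = 4,5

c0: i0/i1 and.ALU/and.ALU  pair
c1: i2 add.ALU  RAW+WAW r2
c2: i3 mulh.MUL  no-port MUL/MUL
c3: i4/i5 mul.MUL/or.ALU  pair
c4: i6/i7 st.MEM/add.ALU  pair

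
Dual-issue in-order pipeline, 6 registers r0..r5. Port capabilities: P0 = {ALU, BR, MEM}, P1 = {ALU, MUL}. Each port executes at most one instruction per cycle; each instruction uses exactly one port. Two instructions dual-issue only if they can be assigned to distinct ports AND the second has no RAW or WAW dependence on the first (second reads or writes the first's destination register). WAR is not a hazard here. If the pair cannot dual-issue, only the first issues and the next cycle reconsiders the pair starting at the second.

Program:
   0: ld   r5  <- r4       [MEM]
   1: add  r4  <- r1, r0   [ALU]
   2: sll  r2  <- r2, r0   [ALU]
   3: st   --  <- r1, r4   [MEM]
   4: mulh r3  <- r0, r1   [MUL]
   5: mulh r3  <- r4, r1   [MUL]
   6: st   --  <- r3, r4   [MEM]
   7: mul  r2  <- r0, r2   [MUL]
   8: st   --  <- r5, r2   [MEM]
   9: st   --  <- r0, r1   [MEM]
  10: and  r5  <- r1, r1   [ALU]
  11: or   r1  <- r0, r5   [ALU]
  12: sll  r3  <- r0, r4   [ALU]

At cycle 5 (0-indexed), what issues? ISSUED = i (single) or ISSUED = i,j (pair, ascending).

t=0 i0&i1:ld.MEM;add.ALU ; 2-wide
t=1 i2&i3:sll.ALU;st.MEM ; 2-wide
t=2 i4:mulh.MUL ; no-port MUL/MUL
t=3 i5:mulh.MUL ; RAW r3
t=4 i6&i7:st.MEM;mul.MUL ; 2-wide
t=5 i8:st.MEM ; no-port MEM/MEM
t=6 i9&i10:st.MEM;and.ALU ; 2-wide
t=7 i11&i12:or.ALU;sll.ALU ; 2-wide

ISSUED = 8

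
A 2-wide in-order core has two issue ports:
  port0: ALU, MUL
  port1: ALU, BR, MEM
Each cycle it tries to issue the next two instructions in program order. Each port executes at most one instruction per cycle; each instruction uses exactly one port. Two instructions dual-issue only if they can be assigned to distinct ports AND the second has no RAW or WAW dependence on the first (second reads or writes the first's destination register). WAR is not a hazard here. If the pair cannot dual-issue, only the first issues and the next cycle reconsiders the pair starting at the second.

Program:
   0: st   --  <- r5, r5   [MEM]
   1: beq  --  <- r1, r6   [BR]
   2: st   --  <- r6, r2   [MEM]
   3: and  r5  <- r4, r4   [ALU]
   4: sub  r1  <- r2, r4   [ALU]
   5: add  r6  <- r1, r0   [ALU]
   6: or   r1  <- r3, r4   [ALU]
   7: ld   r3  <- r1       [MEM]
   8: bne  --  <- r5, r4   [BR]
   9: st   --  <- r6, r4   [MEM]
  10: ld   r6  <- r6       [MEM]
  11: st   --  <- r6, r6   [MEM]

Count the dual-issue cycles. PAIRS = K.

  cy0 -> i0 (st) no-port MEM/BR
  cy1 -> i1 (beq) no-port BR/MEM
  cy2 -> i2,i3 (st and) dual
  cy3 -> i4 (sub) RAW r1
  cy4 -> i5,i6 (add or) dual
  cy5 -> i7 (ld) no-port MEM/BR
  cy6 -> i8 (bne) no-port BR/MEM
  cy7 -> i9 (st) no-port MEM/MEM
  cy8 -> i10 (ld) no-port MEM/MEM
  cy9 -> i11 (st) tail

PAIRS = 2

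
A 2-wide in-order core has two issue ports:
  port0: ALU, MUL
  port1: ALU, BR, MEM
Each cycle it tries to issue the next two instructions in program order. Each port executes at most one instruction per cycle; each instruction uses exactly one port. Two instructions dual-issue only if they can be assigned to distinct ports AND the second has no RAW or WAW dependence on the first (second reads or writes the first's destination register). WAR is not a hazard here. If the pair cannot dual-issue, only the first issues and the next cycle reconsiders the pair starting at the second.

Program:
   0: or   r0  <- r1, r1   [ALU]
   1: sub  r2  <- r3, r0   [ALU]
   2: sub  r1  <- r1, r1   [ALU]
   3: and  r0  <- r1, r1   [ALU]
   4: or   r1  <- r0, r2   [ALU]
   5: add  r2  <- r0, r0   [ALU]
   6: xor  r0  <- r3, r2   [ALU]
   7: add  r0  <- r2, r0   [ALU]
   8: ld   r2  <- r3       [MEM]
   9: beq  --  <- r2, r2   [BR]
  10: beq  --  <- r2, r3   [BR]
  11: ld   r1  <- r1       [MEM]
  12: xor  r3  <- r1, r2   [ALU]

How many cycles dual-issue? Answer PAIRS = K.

t=0 i0:or.ALU ; RAW r0
t=1 i1+i2:sub.ALU sub.ALU ; pair
t=2 i3:and.ALU ; RAW r0
t=3 i4+i5:or.ALU add.ALU ; pair
t=4 i6:xor.ALU ; RAW+WAW r0
t=5 i7+i8:add.ALU ld.MEM ; pair
t=6 i9:beq.BR ; no-port BR/BR
t=7 i10:beq.BR ; no-port BR/MEM
t=8 i11:ld.MEM ; RAW r1
t=9 i12:xor.ALU ; tail

PAIRS = 3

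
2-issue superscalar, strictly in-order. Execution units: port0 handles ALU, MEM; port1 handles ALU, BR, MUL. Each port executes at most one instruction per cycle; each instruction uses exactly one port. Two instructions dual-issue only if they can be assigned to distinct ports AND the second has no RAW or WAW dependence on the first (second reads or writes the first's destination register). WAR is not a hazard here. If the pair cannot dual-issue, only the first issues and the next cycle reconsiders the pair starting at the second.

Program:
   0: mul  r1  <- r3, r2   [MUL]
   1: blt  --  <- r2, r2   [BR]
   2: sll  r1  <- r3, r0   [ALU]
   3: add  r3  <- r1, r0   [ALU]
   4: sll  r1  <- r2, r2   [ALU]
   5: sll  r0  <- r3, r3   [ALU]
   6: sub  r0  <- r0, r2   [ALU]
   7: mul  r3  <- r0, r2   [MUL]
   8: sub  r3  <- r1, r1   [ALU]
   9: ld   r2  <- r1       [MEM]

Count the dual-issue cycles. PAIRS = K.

PAIRS = 3

  cy0 -> i0 (mul) no-port MUL/BR
  cy1 -> i1,i2 (blt;sll) dual
  cy2 -> i3,i4 (add;sll) dual
  cy3 -> i5 (sll) RAW+WAW r0
  cy4 -> i6 (sub) RAW r0
  cy5 -> i7 (mul) WAW r3
  cy6 -> i8,i9 (sub;ld) dual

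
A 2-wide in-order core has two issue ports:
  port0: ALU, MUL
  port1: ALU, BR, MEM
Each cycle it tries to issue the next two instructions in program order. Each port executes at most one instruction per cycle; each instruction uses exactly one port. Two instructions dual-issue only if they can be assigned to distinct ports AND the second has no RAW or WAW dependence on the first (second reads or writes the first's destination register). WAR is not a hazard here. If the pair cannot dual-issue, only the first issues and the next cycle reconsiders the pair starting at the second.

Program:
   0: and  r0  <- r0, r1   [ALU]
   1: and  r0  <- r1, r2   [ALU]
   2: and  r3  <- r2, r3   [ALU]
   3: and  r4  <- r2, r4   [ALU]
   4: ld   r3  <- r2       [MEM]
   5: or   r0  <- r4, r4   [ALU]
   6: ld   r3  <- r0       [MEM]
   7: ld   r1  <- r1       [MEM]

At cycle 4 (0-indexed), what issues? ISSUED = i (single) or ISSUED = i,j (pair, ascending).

ISSUED = 6

[0] i0  and  -- WAW r0
[1] i1+i2  and and  -- pair
[2] i3+i4  and ld  -- pair
[3] i5  or  -- RAW r0
[4] i6  ld  -- no-port MEM/MEM
[5] i7  ld  -- tail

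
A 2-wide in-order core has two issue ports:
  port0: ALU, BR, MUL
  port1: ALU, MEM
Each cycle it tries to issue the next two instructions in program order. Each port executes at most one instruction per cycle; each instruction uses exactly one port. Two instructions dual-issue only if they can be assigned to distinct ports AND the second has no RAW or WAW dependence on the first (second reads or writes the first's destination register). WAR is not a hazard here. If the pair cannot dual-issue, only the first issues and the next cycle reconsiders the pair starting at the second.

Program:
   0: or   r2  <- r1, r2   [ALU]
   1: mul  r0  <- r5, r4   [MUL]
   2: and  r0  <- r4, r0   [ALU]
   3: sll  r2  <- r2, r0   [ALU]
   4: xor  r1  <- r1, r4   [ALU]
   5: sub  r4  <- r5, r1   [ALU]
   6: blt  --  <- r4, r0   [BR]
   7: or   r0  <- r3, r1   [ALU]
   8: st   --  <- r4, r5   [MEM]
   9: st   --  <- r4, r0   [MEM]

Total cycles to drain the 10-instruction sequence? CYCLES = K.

CYCLES = 7

#0 head=0: or.ALU;mul.MUL i0+i1 dual
#1 head=2: and.ALU i2 RAW r0
#2 head=3: sll.ALU;xor.ALU i3+i4 dual
#3 head=5: sub.ALU i5 RAW r4
#4 head=6: blt.BR;or.ALU i6+i7 dual
#5 head=8: st.MEM i8 no-port MEM/MEM
#6 head=9: st.MEM i9 tail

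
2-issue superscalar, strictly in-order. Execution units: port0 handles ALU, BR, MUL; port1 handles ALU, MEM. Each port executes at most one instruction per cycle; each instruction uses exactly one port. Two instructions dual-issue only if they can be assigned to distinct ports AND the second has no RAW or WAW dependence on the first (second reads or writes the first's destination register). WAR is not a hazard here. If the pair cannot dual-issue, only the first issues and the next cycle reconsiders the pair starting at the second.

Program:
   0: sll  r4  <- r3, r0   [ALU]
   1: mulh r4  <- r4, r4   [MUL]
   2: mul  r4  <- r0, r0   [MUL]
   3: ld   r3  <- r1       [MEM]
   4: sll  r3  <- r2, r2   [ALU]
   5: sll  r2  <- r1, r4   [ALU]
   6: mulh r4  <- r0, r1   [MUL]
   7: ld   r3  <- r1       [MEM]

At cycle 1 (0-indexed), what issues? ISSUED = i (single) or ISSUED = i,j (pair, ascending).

t=0 i0:sll.ALU ; RAW+WAW r4
t=1 i1:mulh.MUL ; no-port MUL/MUL
t=2 i2+i3:mul.MUL ld.MEM ; dual
t=3 i4+i5:sll.ALU sll.ALU ; dual
t=4 i6+i7:mulh.MUL ld.MEM ; dual

ISSUED = 1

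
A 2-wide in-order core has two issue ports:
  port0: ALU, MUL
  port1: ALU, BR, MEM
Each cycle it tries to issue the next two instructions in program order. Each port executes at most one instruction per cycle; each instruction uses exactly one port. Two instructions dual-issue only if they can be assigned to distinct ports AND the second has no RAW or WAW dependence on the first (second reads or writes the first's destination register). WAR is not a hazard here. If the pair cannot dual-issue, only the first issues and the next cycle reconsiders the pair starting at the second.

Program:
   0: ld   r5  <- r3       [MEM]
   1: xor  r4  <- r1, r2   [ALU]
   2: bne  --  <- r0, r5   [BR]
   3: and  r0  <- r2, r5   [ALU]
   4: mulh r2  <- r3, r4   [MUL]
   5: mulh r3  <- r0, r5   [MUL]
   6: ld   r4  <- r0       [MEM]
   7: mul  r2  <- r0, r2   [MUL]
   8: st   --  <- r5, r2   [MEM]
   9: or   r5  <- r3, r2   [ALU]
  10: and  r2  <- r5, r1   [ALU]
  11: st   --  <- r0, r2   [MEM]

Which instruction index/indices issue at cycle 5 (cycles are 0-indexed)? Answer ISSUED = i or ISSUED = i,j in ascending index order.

ISSUED = 8,9

c0: i0,i1 ld/xor  pair
c1: i2,i3 bne/and  pair
c2: i4 mulh  no-port MUL/MUL
c3: i5,i6 mulh/ld  pair
c4: i7 mul  RAW r2
c5: i8,i9 st/or  pair
c6: i10 and  RAW r2
c7: i11 st  tail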